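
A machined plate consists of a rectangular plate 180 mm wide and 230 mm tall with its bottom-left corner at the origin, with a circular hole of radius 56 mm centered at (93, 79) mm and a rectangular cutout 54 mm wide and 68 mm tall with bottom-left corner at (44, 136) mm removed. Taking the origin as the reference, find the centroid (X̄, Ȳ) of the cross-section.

Part | A | x̄ᵢ | ȳᵢ | A·x̄ᵢ | A·ȳᵢ
plate | 41400.00 | 90.00 | 115.00 | 3726000.00 | 4761000.00
hole 1 | -9852.03 | 93.00 | 79.00 | -916239.21 | -778310.73
hole 2 | -3672.00 | 71.00 | 170.00 | -260712.00 | -624240.00
Σ | 27875.97 |  |  | 2549048.79 | 3358449.27
X̄ = 2549048.79 / 27875.97 = 91.44 mm
Ȳ = 3358449.27 / 27875.97 = 120.48 mm

X̄ = 91.44 mm, Ȳ = 120.48 mm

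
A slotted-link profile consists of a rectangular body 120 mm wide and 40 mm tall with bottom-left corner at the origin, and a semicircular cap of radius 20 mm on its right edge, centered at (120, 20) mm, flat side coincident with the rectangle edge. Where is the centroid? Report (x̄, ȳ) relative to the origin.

x̄ = 67.93 mm, ȳ = 20.00 mm

Part | A | x̄ᵢ | ȳᵢ | A·x̄ᵢ | A·ȳᵢ
rectangular body | 4800.00 | 60.00 | 20.00 | 288000.00 | 96000.00
semicircular end | 628.32 | 128.49 | 20.00 | 80731.56 | 12566.37
Σ | 5428.32 |  |  | 368731.56 | 108566.37
x̄ = 368731.56 / 5428.32 = 67.93 mm
ȳ = 108566.37 / 5428.32 = 20.00 mm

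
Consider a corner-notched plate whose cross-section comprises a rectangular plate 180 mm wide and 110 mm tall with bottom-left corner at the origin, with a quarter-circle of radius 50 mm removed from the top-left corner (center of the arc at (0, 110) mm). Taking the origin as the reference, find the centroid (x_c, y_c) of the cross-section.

x_c = 97.57 mm, y_c = 51.28 mm

plate: A = 180 × 110 = 19800.00, centroid at (90.00, 55.00).
removed quarter-circle: A = −¼π·50² = -1963.50, centroid at (21.22, 88.78).
ΣA = 17836.50 mm², ΣAx_c = 1740333.33 mm³, ΣAy_c = 914682.17 mm³.
x_c = 1740333.33/17836.50 = 97.57 mm; y_c = 914682.17/17836.50 = 51.28 mm.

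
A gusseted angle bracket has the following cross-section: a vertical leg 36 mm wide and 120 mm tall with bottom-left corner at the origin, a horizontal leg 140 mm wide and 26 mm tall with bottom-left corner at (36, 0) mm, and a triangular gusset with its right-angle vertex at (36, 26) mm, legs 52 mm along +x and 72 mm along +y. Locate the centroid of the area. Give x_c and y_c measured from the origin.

Part | A | x̄ᵢ | ȳᵢ | A·x̄ᵢ | A·ȳᵢ
vertical leg | 4320.00 | 18.00 | 60.00 | 77760.00 | 259200.00
horizontal leg | 3640.00 | 106.00 | 13.00 | 385840.00 | 47320.00
gusset | 1872.00 | 53.33 | 50.00 | 99840.00 | 93600.00
Σ | 9832.00 |  |  | 563440.00 | 400120.00
x_c = 563440.00 / 9832.00 = 57.31 mm
y_c = 400120.00 / 9832.00 = 40.70 mm

x_c = 57.31 mm, y_c = 40.70 mm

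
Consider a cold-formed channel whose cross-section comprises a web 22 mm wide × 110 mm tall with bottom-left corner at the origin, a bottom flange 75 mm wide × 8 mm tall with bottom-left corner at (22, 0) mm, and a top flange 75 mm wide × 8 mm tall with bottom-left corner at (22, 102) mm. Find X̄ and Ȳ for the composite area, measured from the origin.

web: A = 22 × 110 = 2420.00, centroid at (11.00, 55.00).
bottom flange: A = 75 × 8 = 600.00, centroid at (59.50, 4.00).
top flange: A = 75 × 8 = 600.00, centroid at (59.50, 106.00).
ΣA = 3620.00 mm²
ΣAX̄ = (2420.00)(11.00) + (600.00)(59.50) + (600.00)(59.50) = 98020.00 mm³
ΣAȲ = (2420.00)(55.00) + (600.00)(4.00) + (600.00)(106.00) = 199100.00 mm³
X̄ = 98020.00 / 3620.00 = 27.08 mm
Ȳ = 199100.00 / 3620.00 = 55.00 mm

X̄ = 27.08 mm, Ȳ = 55.00 mm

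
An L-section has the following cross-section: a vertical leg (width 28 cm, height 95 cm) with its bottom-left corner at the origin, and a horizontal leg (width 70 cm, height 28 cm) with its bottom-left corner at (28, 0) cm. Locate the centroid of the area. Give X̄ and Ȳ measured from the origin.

X̄ = 34.79 cm, Ȳ = 33.29 cm

vertical leg: A = 28 × 95 = 2660.00, centroid at (14.00, 47.50).
horizontal leg: A = 70 × 28 = 1960.00, centroid at (63.00, 14.00).
ΣA = 4620.00 cm², ΣAX̄ = 160720.00 cm³, ΣAȲ = 153790.00 cm³.
X̄ = 160720.00/4620.00 = 34.79 cm; Ȳ = 153790.00/4620.00 = 33.29 cm.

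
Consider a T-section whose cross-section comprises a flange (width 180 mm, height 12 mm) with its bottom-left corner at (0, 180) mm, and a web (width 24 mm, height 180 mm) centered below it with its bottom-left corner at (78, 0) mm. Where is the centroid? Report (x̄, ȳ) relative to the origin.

x̄ = 90.00 mm, ȳ = 122.00 mm

web: A = 24 × 180 = 4320.00, centroid at (90.00, 90.00).
flange: A = 180 × 12 = 2160.00, centroid at (90.00, 186.00).
ΣA = 6480.00 mm²
ΣAx̄ = (4320.00)(90.00) + (2160.00)(90.00) = 583200.00 mm³
ΣAȳ = (4320.00)(90.00) + (2160.00)(186.00) = 790560.00 mm³
x̄ = 583200.00 / 6480.00 = 90.00 mm
ȳ = 790560.00 / 6480.00 = 122.00 mm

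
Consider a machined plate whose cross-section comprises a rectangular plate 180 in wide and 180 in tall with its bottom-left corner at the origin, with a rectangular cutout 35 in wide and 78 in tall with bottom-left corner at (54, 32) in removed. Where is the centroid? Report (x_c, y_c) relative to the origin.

plate: A = 180 × 180 = 32400.00, centroid at (90.00, 90.00).
hole: A = −(35 × 78) = -2730.00, centroid at (71.50, 71.00).
ΣA = 29670.00 in², ΣAx_c = 2720805.00 in³, ΣAy_c = 2722170.00 in³.
x_c = 2720805.00/29670.00 = 91.70 in; y_c = 2722170.00/29670.00 = 91.75 in.

x_c = 91.70 in, y_c = 91.75 in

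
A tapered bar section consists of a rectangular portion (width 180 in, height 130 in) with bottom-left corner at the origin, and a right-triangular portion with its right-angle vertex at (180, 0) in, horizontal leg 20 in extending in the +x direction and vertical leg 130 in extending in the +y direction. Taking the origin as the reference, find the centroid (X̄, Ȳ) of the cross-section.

X̄ = 95.09 in, Ȳ = 63.86 in

Part | A | x̄ᵢ | ȳᵢ | A·x̄ᵢ | A·ȳᵢ
rectangular portion | 23400.00 | 90.00 | 65.00 | 2106000.00 | 1521000.00
triangular portion | 1300.00 | 186.67 | 43.33 | 242666.67 | 56333.33
Σ | 24700.00 |  |  | 2348666.67 | 1577333.33
X̄ = 2348666.67 / 24700.00 = 95.09 in
Ȳ = 1577333.33 / 24700.00 = 63.86 in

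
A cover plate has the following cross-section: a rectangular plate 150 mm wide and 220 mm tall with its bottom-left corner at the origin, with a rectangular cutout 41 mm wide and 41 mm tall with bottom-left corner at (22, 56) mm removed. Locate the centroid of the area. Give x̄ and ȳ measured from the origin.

plate: A = 150 × 220 = 33000.00, centroid at (75.00, 110.00).
hole: A = −(41 × 41) = -1681.00, centroid at (42.50, 76.50).
ΣA = 31319.00 mm², ΣAx̄ = 2403557.50 mm³, ΣAȳ = 3501403.50 mm³.
x̄ = 2403557.50/31319.00 = 76.74 mm; ȳ = 3501403.50/31319.00 = 111.80 mm.

x̄ = 76.74 mm, ȳ = 111.80 mm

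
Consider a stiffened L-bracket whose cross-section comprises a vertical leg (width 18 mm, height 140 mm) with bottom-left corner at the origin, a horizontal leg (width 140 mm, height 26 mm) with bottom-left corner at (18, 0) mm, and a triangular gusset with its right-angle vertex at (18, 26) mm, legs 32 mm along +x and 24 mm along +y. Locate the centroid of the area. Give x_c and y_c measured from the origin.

vertical leg: A = 18 × 140 = 2520.00, centroid at (9.00, 70.00).
horizontal leg: A = 140 × 26 = 3640.00, centroid at (88.00, 13.00).
gusset: A = ½·32·24 = 384.00, centroid at (28.67, 34.00).
ΣA = 6544.00 mm², ΣAx_c = 354008.00 mm³, ΣAy_c = 236776.00 mm³.
x_c = 354008.00/6544.00 = 54.10 mm; y_c = 236776.00/6544.00 = 36.18 mm.

x_c = 54.10 mm, y_c = 36.18 mm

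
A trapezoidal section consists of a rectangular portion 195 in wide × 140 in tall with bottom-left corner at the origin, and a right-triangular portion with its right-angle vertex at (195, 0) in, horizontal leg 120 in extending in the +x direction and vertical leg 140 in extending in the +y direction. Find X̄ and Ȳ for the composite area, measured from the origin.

rectangular portion: A = 195 × 140 = 27300.00, centroid at (97.50, 70.00).
triangular portion: A = ½·120·140 = 8400.00, centroid at (235.00, 46.67).
ΣA = 35700.00 in²
ΣAX̄ = (27300.00)(97.50) + (8400.00)(235.00) = 4635750.00 in³
ΣAȲ = (27300.00)(70.00) + (8400.00)(46.67) = 2303000.00 in³
X̄ = 4635750.00 / 35700.00 = 129.85 in
Ȳ = 2303000.00 / 35700.00 = 64.51 in

X̄ = 129.85 in, Ȳ = 64.51 in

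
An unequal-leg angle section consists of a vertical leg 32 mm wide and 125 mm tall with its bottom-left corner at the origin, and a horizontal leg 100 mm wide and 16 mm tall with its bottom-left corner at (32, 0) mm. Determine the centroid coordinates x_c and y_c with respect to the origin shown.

x_c = 34.86 mm, y_c = 46.93 mm

vertical leg: A = 32 × 125 = 4000.00, centroid at (16.00, 62.50).
horizontal leg: A = 100 × 16 = 1600.00, centroid at (82.00, 8.00).
ΣA = 5600.00 mm²
ΣAx_c = (4000.00)(16.00) + (1600.00)(82.00) = 195200.00 mm³
ΣAy_c = (4000.00)(62.50) + (1600.00)(8.00) = 262800.00 mm³
x_c = 195200.00 / 5600.00 = 34.86 mm
y_c = 262800.00 / 5600.00 = 46.93 mm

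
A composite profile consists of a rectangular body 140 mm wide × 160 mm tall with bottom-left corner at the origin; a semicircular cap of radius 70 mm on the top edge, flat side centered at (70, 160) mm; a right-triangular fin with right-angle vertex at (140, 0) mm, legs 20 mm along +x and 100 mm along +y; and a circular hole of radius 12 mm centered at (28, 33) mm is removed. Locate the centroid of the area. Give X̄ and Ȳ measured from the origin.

rectangular body: A = 140 × 160 = 22400.00, centroid at (70.00, 80.00).
semicircular top: A = ½π·70² = 7696.90, centroid at (70.00, 189.71).
triangular fin: A = ½·20·100 = 1000.00, centroid at (146.67, 33.33).
hole: A = −π·12² = -452.39, centroid at (28.00, 33.00).
ΣA = 30644.51 mm², ΣAX̄ = 2240782.91 mm³, ΣAȲ = 3270575.47 mm³.
X̄ = 2240782.91/30644.51 = 73.12 mm; Ȳ = 3270575.47/30644.51 = 106.73 mm.

X̄ = 73.12 mm, Ȳ = 106.73 mm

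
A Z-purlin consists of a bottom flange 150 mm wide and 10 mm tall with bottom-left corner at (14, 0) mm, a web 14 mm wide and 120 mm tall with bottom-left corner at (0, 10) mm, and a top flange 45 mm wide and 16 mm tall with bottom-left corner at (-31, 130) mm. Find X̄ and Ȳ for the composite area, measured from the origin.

bottom flange: A = 150 × 10 = 1500.00, centroid at (89.00, 5.00).
web: A = 14 × 120 = 1680.00, centroid at (7.00, 70.00).
top flange: A = 45 × 16 = 720.00, centroid at (-8.50, 138.00).
ΣA = 3900.00 mm², ΣAX̄ = 139140.00 mm³, ΣAȲ = 224460.00 mm³.
X̄ = 139140.00/3900.00 = 35.68 mm; Ȳ = 224460.00/3900.00 = 57.55 mm.

X̄ = 35.68 mm, Ȳ = 57.55 mm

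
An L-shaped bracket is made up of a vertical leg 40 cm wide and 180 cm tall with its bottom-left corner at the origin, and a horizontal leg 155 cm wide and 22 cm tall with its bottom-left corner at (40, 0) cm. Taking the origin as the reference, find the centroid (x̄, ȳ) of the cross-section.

x̄ = 51.34 cm, ȳ = 64.61 cm

Part | A | x̄ᵢ | ȳᵢ | A·x̄ᵢ | A·ȳᵢ
vertical leg | 7200.00 | 20.00 | 90.00 | 144000.00 | 648000.00
horizontal leg | 3410.00 | 117.50 | 11.00 | 400675.00 | 37510.00
Σ | 10610.00 |  |  | 544675.00 | 685510.00
x̄ = 544675.00 / 10610.00 = 51.34 cm
ȳ = 685510.00 / 10610.00 = 64.61 cm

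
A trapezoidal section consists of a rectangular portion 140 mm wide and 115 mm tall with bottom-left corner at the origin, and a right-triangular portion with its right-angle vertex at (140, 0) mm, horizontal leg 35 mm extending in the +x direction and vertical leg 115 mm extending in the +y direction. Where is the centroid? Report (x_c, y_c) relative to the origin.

x_c = 79.07 mm, y_c = 55.37 mm

rectangular portion: A = 140 × 115 = 16100.00, centroid at (70.00, 57.50).
triangular portion: A = ½·35·115 = 2012.50, centroid at (151.67, 38.33).
ΣA = 18112.50 mm²
ΣAx_c = (16100.00)(70.00) + (2012.50)(151.67) = 1432229.17 mm³
ΣAy_c = (16100.00)(57.50) + (2012.50)(38.33) = 1002895.83 mm³
x_c = 1432229.17 / 18112.50 = 79.07 mm
y_c = 1002895.83 / 18112.50 = 55.37 mm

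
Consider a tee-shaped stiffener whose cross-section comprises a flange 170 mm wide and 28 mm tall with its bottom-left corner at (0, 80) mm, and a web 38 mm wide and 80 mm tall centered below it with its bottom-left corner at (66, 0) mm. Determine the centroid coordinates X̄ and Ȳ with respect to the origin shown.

web: A = 38 × 80 = 3040.00, centroid at (85.00, 40.00).
flange: A = 170 × 28 = 4760.00, centroid at (85.00, 94.00).
ΣA = 7800.00 mm²
ΣAX̄ = (3040.00)(85.00) + (4760.00)(85.00) = 663000.00 mm³
ΣAȲ = (3040.00)(40.00) + (4760.00)(94.00) = 569040.00 mm³
X̄ = 663000.00 / 7800.00 = 85.00 mm
Ȳ = 569040.00 / 7800.00 = 72.95 mm

X̄ = 85.00 mm, Ȳ = 72.95 mm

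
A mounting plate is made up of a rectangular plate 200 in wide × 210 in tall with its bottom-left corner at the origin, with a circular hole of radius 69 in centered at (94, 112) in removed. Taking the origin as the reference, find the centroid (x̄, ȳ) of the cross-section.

Part | A | x̄ᵢ | ȳᵢ | A·x̄ᵢ | A·ȳᵢ
plate | 42000.00 | 100.00 | 105.00 | 4200000.00 | 4410000.00
hole | -14957.12 | 94.00 | 112.00 | -1405969.53 | -1675197.73
Σ | 27042.88 |  |  | 2794030.47 | 2734802.27
x̄ = 2794030.47 / 27042.88 = 103.32 in
ȳ = 2734802.27 / 27042.88 = 101.13 in

x̄ = 103.32 in, ȳ = 101.13 in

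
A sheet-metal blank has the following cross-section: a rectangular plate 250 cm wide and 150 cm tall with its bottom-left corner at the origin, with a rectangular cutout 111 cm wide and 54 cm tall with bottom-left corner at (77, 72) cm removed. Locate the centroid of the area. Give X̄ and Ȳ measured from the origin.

Part | A | x̄ᵢ | ȳᵢ | A·x̄ᵢ | A·ȳᵢ
plate | 37500.00 | 125.00 | 75.00 | 4687500.00 | 2812500.00
hole | -5994.00 | 132.50 | 99.00 | -794205.00 | -593406.00
Σ | 31506.00 |  |  | 3893295.00 | 2219094.00
X̄ = 3893295.00 / 31506.00 = 123.57 cm
Ȳ = 2219094.00 / 31506.00 = 70.43 cm

X̄ = 123.57 cm, Ȳ = 70.43 cm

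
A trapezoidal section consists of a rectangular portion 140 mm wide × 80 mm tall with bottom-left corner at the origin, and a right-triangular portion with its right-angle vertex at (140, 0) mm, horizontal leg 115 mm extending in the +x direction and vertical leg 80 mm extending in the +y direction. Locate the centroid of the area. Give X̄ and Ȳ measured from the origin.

X̄ = 101.54 mm, Ȳ = 36.12 mm

rectangular portion: A = 140 × 80 = 11200.00, centroid at (70.00, 40.00).
triangular portion: A = ½·115·80 = 4600.00, centroid at (178.33, 26.67).
ΣA = 15800.00 mm²
ΣAX̄ = (11200.00)(70.00) + (4600.00)(178.33) = 1604333.33 mm³
ΣAȲ = (11200.00)(40.00) + (4600.00)(26.67) = 570666.67 mm³
X̄ = 1604333.33 / 15800.00 = 101.54 mm
Ȳ = 570666.67 / 15800.00 = 36.12 mm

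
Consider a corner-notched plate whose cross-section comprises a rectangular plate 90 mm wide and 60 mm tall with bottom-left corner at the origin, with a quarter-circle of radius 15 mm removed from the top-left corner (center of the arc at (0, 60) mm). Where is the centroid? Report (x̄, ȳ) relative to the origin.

Part | A | x̄ᵢ | ȳᵢ | A·x̄ᵢ | A·ȳᵢ
plate | 5400.00 | 45.00 | 30.00 | 243000.00 | 162000.00
removed quarter-circle | -176.71 | 6.37 | 53.63 | -1125.00 | -9477.88
Σ | 5223.29 |  |  | 241875.00 | 152522.12
x̄ = 241875.00 / 5223.29 = 46.31 mm
ȳ = 152522.12 / 5223.29 = 29.20 mm

x̄ = 46.31 mm, ȳ = 29.20 mm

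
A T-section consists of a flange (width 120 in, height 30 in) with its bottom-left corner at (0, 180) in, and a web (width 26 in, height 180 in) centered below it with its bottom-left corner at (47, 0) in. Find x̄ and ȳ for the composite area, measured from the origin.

x̄ = 60.00 in, ȳ = 135.65 in

Part | A | x̄ᵢ | ȳᵢ | A·x̄ᵢ | A·ȳᵢ
web | 4680.00 | 60.00 | 90.00 | 280800.00 | 421200.00
flange | 3600.00 | 60.00 | 195.00 | 216000.00 | 702000.00
Σ | 8280.00 |  |  | 496800.00 | 1123200.00
x̄ = 496800.00 / 8280.00 = 60.00 in
ȳ = 1123200.00 / 8280.00 = 135.65 in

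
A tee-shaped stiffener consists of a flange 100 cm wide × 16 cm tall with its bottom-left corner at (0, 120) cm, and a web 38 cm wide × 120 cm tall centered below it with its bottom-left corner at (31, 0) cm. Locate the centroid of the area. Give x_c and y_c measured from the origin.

web: A = 38 × 120 = 4560.00, centroid at (50.00, 60.00).
flange: A = 100 × 16 = 1600.00, centroid at (50.00, 128.00).
ΣA = 6160.00 cm², ΣAx_c = 308000.00 cm³, ΣAy_c = 478400.00 cm³.
x_c = 308000.00/6160.00 = 50.00 cm; y_c = 478400.00/6160.00 = 77.66 cm.

x_c = 50.00 cm, y_c = 77.66 cm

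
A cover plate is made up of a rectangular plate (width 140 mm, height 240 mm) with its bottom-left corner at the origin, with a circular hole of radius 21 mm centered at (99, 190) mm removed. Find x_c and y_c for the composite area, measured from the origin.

x_c = 68.75 mm, y_c = 116.99 mm

plate: A = 140 × 240 = 33600.00, centroid at (70.00, 120.00).
hole: A = −π·21² = -1385.44, centroid at (99.00, 190.00).
ΣA = 32214.56 mm²
ΣAx_c = (33600.00)(70.00) + (-1385.44)(99.00) = 2214841.21 mm³
ΣAy_c = (33600.00)(120.00) + (-1385.44)(190.00) = 3768765.95 mm³
x_c = 2214841.21 / 32214.56 = 68.75 mm
y_c = 3768765.95 / 32214.56 = 116.99 mm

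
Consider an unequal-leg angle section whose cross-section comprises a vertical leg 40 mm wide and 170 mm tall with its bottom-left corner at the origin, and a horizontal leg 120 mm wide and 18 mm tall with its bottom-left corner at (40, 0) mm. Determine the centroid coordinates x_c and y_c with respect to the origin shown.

vertical leg: A = 40 × 170 = 6800.00, centroid at (20.00, 85.00).
horizontal leg: A = 120 × 18 = 2160.00, centroid at (100.00, 9.00).
ΣA = 8960.00 mm²
ΣAx_c = (6800.00)(20.00) + (2160.00)(100.00) = 352000.00 mm³
ΣAy_c = (6800.00)(85.00) + (2160.00)(9.00) = 597440.00 mm³
x_c = 352000.00 / 8960.00 = 39.29 mm
y_c = 597440.00 / 8960.00 = 66.68 mm

x_c = 39.29 mm, y_c = 66.68 mm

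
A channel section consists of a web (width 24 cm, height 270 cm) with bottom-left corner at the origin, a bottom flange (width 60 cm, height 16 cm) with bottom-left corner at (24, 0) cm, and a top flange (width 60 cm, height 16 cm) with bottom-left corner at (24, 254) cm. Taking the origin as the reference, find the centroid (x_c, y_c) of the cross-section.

web: A = 24 × 270 = 6480.00, centroid at (12.00, 135.00).
bottom flange: A = 60 × 16 = 960.00, centroid at (54.00, 8.00).
top flange: A = 60 × 16 = 960.00, centroid at (54.00, 262.00).
ΣA = 8400.00 cm², ΣAx_c = 181440.00 cm³, ΣAy_c = 1134000.00 cm³.
x_c = 181440.00/8400.00 = 21.60 cm; y_c = 1134000.00/8400.00 = 135.00 cm.

x_c = 21.60 cm, y_c = 135.00 cm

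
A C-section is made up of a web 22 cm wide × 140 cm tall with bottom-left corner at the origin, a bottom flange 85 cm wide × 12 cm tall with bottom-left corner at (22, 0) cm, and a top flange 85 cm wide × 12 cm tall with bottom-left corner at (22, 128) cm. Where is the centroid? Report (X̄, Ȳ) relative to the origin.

Part | A | x̄ᵢ | ȳᵢ | A·x̄ᵢ | A·ȳᵢ
web | 3080.00 | 11.00 | 70.00 | 33880.00 | 215600.00
bottom flange | 1020.00 | 64.50 | 6.00 | 65790.00 | 6120.00
top flange | 1020.00 | 64.50 | 134.00 | 65790.00 | 136680.00
Σ | 5120.00 |  |  | 165460.00 | 358400.00
X̄ = 165460.00 / 5120.00 = 32.32 cm
Ȳ = 358400.00 / 5120.00 = 70.00 cm

X̄ = 32.32 cm, Ȳ = 70.00 cm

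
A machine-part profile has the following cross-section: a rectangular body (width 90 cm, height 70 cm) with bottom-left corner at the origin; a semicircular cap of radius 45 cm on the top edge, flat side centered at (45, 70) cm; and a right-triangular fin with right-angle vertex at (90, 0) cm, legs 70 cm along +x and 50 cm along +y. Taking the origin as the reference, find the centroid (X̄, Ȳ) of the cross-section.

X̄ = 55.65 cm, Ȳ = 47.47 cm

Part | A | x̄ᵢ | ȳᵢ | A·x̄ᵢ | A·ȳᵢ
rectangular body | 6300.00 | 45.00 | 35.00 | 283500.00 | 220500.00
semicircular top | 3180.86 | 45.00 | 89.10 | 143138.82 | 283410.38
triangular fin | 1750.00 | 113.33 | 16.67 | 198333.33 | 29166.67
Σ | 11230.86 |  |  | 624972.15 | 533077.05
X̄ = 624972.15 / 11230.86 = 55.65 cm
Ȳ = 533077.05 / 11230.86 = 47.47 cm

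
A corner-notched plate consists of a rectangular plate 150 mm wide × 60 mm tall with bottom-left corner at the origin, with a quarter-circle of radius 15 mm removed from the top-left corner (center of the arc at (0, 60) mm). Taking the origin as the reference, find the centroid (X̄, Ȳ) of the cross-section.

plate: A = 150 × 60 = 9000.00, centroid at (75.00, 30.00).
removed quarter-circle: A = −¼π·15² = -176.71, centroid at (6.37, 53.63).
ΣA = 8823.29 mm², ΣAX̄ = 673875.00 mm³, ΣAȲ = 260522.12 mm³.
X̄ = 673875.00/8823.29 = 76.37 mm; Ȳ = 260522.12/8823.29 = 29.53 mm.

X̄ = 76.37 mm, Ȳ = 29.53 mm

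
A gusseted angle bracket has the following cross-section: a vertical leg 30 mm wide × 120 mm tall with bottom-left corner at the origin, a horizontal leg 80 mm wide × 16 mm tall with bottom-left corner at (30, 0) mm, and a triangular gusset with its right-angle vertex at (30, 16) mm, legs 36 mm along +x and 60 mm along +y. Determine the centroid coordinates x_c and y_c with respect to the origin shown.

vertical leg: A = 30 × 120 = 3600.00, centroid at (15.00, 60.00).
horizontal leg: A = 80 × 16 = 1280.00, centroid at (70.00, 8.00).
gusset: A = ½·36·60 = 1080.00, centroid at (42.00, 36.00).
ΣA = 5960.00 mm²
ΣAx_c = (3600.00)(15.00) + (1280.00)(70.00) + (1080.00)(42.00) = 188960.00 mm³
ΣAy_c = (3600.00)(60.00) + (1280.00)(8.00) + (1080.00)(36.00) = 265120.00 mm³
x_c = 188960.00 / 5960.00 = 31.70 mm
y_c = 265120.00 / 5960.00 = 44.48 mm

x_c = 31.70 mm, y_c = 44.48 mm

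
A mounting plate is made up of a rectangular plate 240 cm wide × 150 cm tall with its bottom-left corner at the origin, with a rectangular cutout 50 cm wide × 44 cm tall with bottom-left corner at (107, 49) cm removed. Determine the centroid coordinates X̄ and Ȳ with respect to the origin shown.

plate: A = 240 × 150 = 36000.00, centroid at (120.00, 75.00).
hole: A = −(50 × 44) = -2200.00, centroid at (132.00, 71.00).
ΣA = 33800.00 cm²
ΣAX̄ = (36000.00)(120.00) + (-2200.00)(132.00) = 4029600.00 cm³
ΣAȲ = (36000.00)(75.00) + (-2200.00)(71.00) = 2543800.00 cm³
X̄ = 4029600.00 / 33800.00 = 119.22 cm
Ȳ = 2543800.00 / 33800.00 = 75.26 cm

X̄ = 119.22 cm, Ȳ = 75.26 cm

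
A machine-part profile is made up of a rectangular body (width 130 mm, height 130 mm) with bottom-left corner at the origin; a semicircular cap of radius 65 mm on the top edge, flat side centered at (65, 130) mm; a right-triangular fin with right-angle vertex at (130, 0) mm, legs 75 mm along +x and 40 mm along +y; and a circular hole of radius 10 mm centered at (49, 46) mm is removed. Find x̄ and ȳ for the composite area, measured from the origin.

x̄ = 70.66 mm, ȳ = 86.96 mm

Part | A | x̄ᵢ | ȳᵢ | A·x̄ᵢ | A·ȳᵢ
rectangular body | 16900.00 | 65.00 | 65.00 | 1098500.00 | 1098500.00
semicircular top | 6636.61 | 65.00 | 157.59 | 431379.94 | 1045843.22
triangular fin | 1500.00 | 155.00 | 13.33 | 232500.00 | 20000.00
hole | -314.16 | 49.00 | 46.00 | -15393.80 | -14451.33
Σ | 24722.46 |  |  | 1746986.14 | 2149891.89
x̄ = 1746986.14 / 24722.46 = 70.66 mm
ȳ = 2149891.89 / 24722.46 = 86.96 mm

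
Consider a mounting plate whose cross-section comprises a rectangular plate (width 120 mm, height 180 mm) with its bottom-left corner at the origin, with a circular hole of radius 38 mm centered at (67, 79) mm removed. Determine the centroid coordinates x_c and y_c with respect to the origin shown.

x_c = 58.14 mm, y_c = 92.92 mm

plate: A = 120 × 180 = 21600.00, centroid at (60.00, 90.00).
hole: A = −π·38² = -4536.46, centroid at (67.00, 79.00).
ΣA = 17063.54 mm²
ΣAx_c = (21600.00)(60.00) + (-4536.46)(67.00) = 992057.19 mm³
ΣAy_c = (21600.00)(90.00) + (-4536.46)(79.00) = 1585619.68 mm³
x_c = 992057.19 / 17063.54 = 58.14 mm
y_c = 1585619.68 / 17063.54 = 92.92 mm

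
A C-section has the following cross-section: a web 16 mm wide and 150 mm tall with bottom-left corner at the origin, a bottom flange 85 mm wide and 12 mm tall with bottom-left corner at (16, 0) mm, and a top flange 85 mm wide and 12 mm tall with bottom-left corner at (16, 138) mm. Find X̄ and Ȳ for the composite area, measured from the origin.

X̄ = 31.20 mm, Ȳ = 75.00 mm

web: A = 16 × 150 = 2400.00, centroid at (8.00, 75.00).
bottom flange: A = 85 × 12 = 1020.00, centroid at (58.50, 6.00).
top flange: A = 85 × 12 = 1020.00, centroid at (58.50, 144.00).
ΣA = 4440.00 mm²
ΣAX̄ = (2400.00)(8.00) + (1020.00)(58.50) + (1020.00)(58.50) = 138540.00 mm³
ΣAȲ = (2400.00)(75.00) + (1020.00)(6.00) + (1020.00)(144.00) = 333000.00 mm³
X̄ = 138540.00 / 4440.00 = 31.20 mm
Ȳ = 333000.00 / 4440.00 = 75.00 mm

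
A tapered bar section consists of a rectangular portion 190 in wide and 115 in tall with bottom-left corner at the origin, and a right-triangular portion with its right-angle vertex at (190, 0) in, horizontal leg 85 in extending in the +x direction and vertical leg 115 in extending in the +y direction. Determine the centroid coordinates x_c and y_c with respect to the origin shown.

rectangular portion: A = 190 × 115 = 21850.00, centroid at (95.00, 57.50).
triangular portion: A = ½·85·115 = 4887.50, centroid at (218.33, 38.33).
ΣA = 26737.50 in²
ΣAx_c = (21850.00)(95.00) + (4887.50)(218.33) = 3142854.17 in³
ΣAy_c = (21850.00)(57.50) + (4887.50)(38.33) = 1443729.17 in³
x_c = 3142854.17 / 26737.50 = 117.54 in
y_c = 1443729.17 / 26737.50 = 54.00 in

x_c = 117.54 in, y_c = 54.00 in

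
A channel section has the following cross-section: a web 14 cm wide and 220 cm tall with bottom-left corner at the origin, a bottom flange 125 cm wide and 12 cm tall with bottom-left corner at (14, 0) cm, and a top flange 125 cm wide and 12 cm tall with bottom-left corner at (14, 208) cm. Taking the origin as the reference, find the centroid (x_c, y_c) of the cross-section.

web: A = 14 × 220 = 3080.00, centroid at (7.00, 110.00).
bottom flange: A = 125 × 12 = 1500.00, centroid at (76.50, 6.00).
top flange: A = 125 × 12 = 1500.00, centroid at (76.50, 214.00).
ΣA = 6080.00 cm², ΣAx_c = 251060.00 cm³, ΣAy_c = 668800.00 cm³.
x_c = 251060.00/6080.00 = 41.29 cm; y_c = 668800.00/6080.00 = 110.00 cm.

x_c = 41.29 cm, y_c = 110.00 cm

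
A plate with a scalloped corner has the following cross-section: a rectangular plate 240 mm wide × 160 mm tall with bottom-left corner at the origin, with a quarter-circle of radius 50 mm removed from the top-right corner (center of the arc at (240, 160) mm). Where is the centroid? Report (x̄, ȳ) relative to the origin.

plate: A = 240 × 160 = 38400.00, centroid at (120.00, 80.00).
removed quarter-circle: A = −¼π·50² = -1963.50, centroid at (218.78, 138.78).
ΣA = 36436.50 mm²
ΣAx̄ = (38400.00)(120.00) + (-1963.50)(218.78) = 4178427.77 mm³
ΣAȳ = (38400.00)(80.00) + (-1963.50)(138.78) = 2799507.40 mm³
x̄ = 4178427.77 / 36436.50 = 114.68 mm
ȳ = 2799507.40 / 36436.50 = 76.83 mm

x̄ = 114.68 mm, ȳ = 76.83 mm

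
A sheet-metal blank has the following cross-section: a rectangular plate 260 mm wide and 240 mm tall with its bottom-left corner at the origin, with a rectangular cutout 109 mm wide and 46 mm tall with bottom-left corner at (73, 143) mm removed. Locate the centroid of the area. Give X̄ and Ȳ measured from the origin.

plate: A = 260 × 240 = 62400.00, centroid at (130.00, 120.00).
hole: A = −(109 × 46) = -5014.00, centroid at (127.50, 166.00).
ΣA = 57386.00 mm², ΣAX̄ = 7472715.00 mm³, ΣAȲ = 6655676.00 mm³.
X̄ = 7472715.00/57386.00 = 130.22 mm; Ȳ = 6655676.00/57386.00 = 115.98 mm.

X̄ = 130.22 mm, Ȳ = 115.98 mm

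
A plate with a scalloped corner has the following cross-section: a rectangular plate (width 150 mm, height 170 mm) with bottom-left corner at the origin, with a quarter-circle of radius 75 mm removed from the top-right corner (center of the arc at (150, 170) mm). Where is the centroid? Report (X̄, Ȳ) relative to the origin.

X̄ = 65.95 mm, Ȳ = 73.86 mm

plate: A = 150 × 170 = 25500.00, centroid at (75.00, 85.00).
removed quarter-circle: A = −¼π·75² = -4417.86, centroid at (118.17, 138.17).
ΣA = 21082.14 mm²
ΣAX̄ = (25500.00)(75.00) + (-4417.86)(118.17) = 1390445.30 mm³
ΣAȲ = (25500.00)(85.00) + (-4417.86)(138.17) = 1557088.01 mm³
X̄ = 1390445.30 / 21082.14 = 65.95 mm
Ȳ = 1557088.01 / 21082.14 = 73.86 mm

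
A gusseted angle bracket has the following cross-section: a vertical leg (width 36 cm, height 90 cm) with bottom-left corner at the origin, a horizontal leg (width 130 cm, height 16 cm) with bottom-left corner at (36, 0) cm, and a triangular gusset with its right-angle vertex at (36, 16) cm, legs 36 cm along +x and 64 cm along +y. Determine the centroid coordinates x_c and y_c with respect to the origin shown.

x_c = 50.01 cm, y_c = 31.74 cm

Part | A | x̄ᵢ | ȳᵢ | A·x̄ᵢ | A·ȳᵢ
vertical leg | 3240.00 | 18.00 | 45.00 | 58320.00 | 145800.00
horizontal leg | 2080.00 | 101.00 | 8.00 | 210080.00 | 16640.00
gusset | 1152.00 | 48.00 | 37.33 | 55296.00 | 43008.00
Σ | 6472.00 |  |  | 323696.00 | 205448.00
x_c = 323696.00 / 6472.00 = 50.01 cm
y_c = 205448.00 / 6472.00 = 31.74 cm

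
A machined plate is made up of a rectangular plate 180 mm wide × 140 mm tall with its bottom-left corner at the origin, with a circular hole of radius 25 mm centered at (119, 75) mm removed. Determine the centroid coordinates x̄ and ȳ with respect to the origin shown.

x̄ = 87.55 mm, ȳ = 69.58 mm

plate: A = 180 × 140 = 25200.00, centroid at (90.00, 70.00).
hole: A = −π·25² = -1963.50, centroid at (119.00, 75.00).
ΣA = 23236.50 mm², ΣAx̄ = 2034344.05 mm³, ΣAȳ = 1616737.84 mm³.
x̄ = 2034344.05/23236.50 = 87.55 mm; ȳ = 1616737.84/23236.50 = 69.58 mm.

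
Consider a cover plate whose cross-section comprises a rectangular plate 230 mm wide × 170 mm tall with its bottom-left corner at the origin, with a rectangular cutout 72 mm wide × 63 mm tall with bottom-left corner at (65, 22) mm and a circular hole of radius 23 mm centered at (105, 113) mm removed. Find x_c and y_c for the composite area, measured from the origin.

x_c = 117.44 mm, y_c = 87.93 mm

plate: A = 230 × 170 = 39100.00, centroid at (115.00, 85.00).
hole 1: A = −(72 × 63) = -4536.00, centroid at (101.00, 53.50).
hole 2: A = −π·23² = -1661.90, centroid at (105.00, 113.00).
ΣA = 32902.10 mm², ΣAx_c = 3863864.24 mm³, ΣAy_c = 2893029.02 mm³.
x_c = 3863864.24/32902.10 = 117.44 mm; y_c = 2893029.02/32902.10 = 87.93 mm.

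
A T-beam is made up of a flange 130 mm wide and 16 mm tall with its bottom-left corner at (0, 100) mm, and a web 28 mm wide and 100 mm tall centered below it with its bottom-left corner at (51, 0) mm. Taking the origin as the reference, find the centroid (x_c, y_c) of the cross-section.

x_c = 65.00 mm, y_c = 74.72 mm

web: A = 28 × 100 = 2800.00, centroid at (65.00, 50.00).
flange: A = 130 × 16 = 2080.00, centroid at (65.00, 108.00).
ΣA = 4880.00 mm²
ΣAx_c = (2800.00)(65.00) + (2080.00)(65.00) = 317200.00 mm³
ΣAy_c = (2800.00)(50.00) + (2080.00)(108.00) = 364640.00 mm³
x_c = 317200.00 / 4880.00 = 65.00 mm
y_c = 364640.00 / 4880.00 = 74.72 mm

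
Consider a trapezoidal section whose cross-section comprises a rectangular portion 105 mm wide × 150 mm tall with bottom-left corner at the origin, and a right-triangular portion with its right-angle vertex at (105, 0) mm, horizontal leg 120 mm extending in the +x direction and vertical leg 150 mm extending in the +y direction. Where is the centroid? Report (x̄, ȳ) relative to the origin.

x̄ = 86.14 mm, ȳ = 65.91 mm

rectangular portion: A = 105 × 150 = 15750.00, centroid at (52.50, 75.00).
triangular portion: A = ½·120·150 = 9000.00, centroid at (145.00, 50.00).
ΣA = 24750.00 mm², ΣAx̄ = 2131875.00 mm³, ΣAȳ = 1631250.00 mm³.
x̄ = 2131875.00/24750.00 = 86.14 mm; ȳ = 1631250.00/24750.00 = 65.91 mm.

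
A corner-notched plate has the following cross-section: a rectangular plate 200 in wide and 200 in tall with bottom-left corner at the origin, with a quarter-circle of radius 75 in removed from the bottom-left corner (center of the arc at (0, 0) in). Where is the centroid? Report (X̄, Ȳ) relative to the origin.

X̄ = 108.46 in, Ȳ = 108.46 in

plate: A = 200 × 200 = 40000.00, centroid at (100.00, 100.00).
removed quarter-circle: A = −¼π·75² = -4417.86, centroid at (31.83, 31.83).
ΣA = 35582.14 in²
ΣAX̄ = (40000.00)(100.00) + (-4417.86)(31.83) = 3859375.00 in³
ΣAȲ = (40000.00)(100.00) + (-4417.86)(31.83) = 3859375.00 in³
X̄ = 3859375.00 / 35582.14 = 108.46 in
Ȳ = 3859375.00 / 35582.14 = 108.46 in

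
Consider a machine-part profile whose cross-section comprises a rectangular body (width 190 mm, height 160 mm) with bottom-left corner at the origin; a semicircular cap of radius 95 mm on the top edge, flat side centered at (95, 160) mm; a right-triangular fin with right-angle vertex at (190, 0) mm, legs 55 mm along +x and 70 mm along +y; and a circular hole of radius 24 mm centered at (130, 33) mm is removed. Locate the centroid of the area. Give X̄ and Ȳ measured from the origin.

rectangular body: A = 190 × 160 = 30400.00, centroid at (95.00, 80.00).
semicircular top: A = ½π·95² = 14176.44, centroid at (95.00, 200.32).
triangular fin: A = ½·55·70 = 1925.00, centroid at (208.33, 23.33).
hole: A = −π·24² = -1809.56, centroid at (130.00, 33.00).
ΣA = 44691.88 mm²
ΣAX̄ = (30400.00)(95.00) + (14176.44)(95.00) + (1925.00)(208.33) + (-1809.56)(130.00) = 4400560.71 mm³
ΣAȲ = (30400.00)(80.00) + (14176.44)(200.32) + (1925.00)(23.33) + (-1809.56)(33.00) = 5257014.50 mm³
X̄ = 4400560.71 / 44691.88 = 98.46 mm
Ȳ = 5257014.50 / 44691.88 = 117.63 mm

X̄ = 98.46 mm, Ȳ = 117.63 mm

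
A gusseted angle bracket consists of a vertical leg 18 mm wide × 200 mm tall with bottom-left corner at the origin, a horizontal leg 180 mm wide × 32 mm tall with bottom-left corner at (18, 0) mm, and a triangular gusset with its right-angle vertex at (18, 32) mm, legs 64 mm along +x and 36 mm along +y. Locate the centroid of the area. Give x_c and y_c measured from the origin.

vertical leg: A = 18 × 200 = 3600.00, centroid at (9.00, 100.00).
horizontal leg: A = 180 × 32 = 5760.00, centroid at (108.00, 16.00).
gusset: A = ½·64·36 = 1152.00, centroid at (39.33, 44.00).
ΣA = 10512.00 mm², ΣAx_c = 699792.00 mm³, ΣAy_c = 502848.00 mm³.
x_c = 699792.00/10512.00 = 66.57 mm; y_c = 502848.00/10512.00 = 47.84 mm.

x_c = 66.57 mm, y_c = 47.84 mm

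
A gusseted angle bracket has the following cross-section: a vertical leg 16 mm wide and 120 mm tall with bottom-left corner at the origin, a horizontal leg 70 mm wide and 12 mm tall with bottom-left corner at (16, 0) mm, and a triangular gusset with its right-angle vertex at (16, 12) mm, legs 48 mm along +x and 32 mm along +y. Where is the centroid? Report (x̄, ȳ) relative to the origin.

x̄ = 23.46 mm, ȳ = 39.02 mm

vertical leg: A = 16 × 120 = 1920.00, centroid at (8.00, 60.00).
horizontal leg: A = 70 × 12 = 840.00, centroid at (51.00, 6.00).
gusset: A = ½·48·32 = 768.00, centroid at (32.00, 22.67).
ΣA = 3528.00 mm², ΣAx̄ = 82776.00 mm³, ΣAȳ = 137648.00 mm³.
x̄ = 82776.00/3528.00 = 23.46 mm; ȳ = 137648.00/3528.00 = 39.02 mm.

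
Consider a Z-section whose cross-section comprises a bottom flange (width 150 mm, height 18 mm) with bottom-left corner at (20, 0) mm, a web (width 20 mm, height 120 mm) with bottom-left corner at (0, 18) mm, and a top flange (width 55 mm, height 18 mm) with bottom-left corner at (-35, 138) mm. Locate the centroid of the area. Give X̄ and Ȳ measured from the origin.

X̄ = 44.84 mm, Ȳ = 58.63 mm

Part | A | x̄ᵢ | ȳᵢ | A·x̄ᵢ | A·ȳᵢ
bottom flange | 2700.00 | 95.00 | 9.00 | 256500.00 | 24300.00
web | 2400.00 | 10.00 | 78.00 | 24000.00 | 187200.00
top flange | 990.00 | -7.50 | 147.00 | -7425.00 | 145530.00
Σ | 6090.00 |  |  | 273075.00 | 357030.00
X̄ = 273075.00 / 6090.00 = 44.84 mm
Ȳ = 357030.00 / 6090.00 = 58.63 mm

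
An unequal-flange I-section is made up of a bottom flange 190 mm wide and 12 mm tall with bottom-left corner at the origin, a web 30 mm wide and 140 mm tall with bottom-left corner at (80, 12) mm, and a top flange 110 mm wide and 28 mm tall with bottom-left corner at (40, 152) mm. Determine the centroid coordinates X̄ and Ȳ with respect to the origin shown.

Part | A | x̄ᵢ | ȳᵢ | A·x̄ᵢ | A·ȳᵢ
bottom flange | 2280.00 | 95.00 | 6.00 | 216600.00 | 13680.00
web | 4200.00 | 95.00 | 82.00 | 399000.00 | 344400.00
top flange | 3080.00 | 95.00 | 166.00 | 292600.00 | 511280.00
Σ | 9560.00 |  |  | 908200.00 | 869360.00
X̄ = 908200.00 / 9560.00 = 95.00 mm
Ȳ = 869360.00 / 9560.00 = 90.94 mm

X̄ = 95.00 mm, Ȳ = 90.94 mm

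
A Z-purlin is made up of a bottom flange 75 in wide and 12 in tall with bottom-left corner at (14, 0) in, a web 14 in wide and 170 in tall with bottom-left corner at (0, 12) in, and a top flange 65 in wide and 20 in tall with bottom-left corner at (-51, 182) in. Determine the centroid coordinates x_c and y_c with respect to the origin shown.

x_c = 8.51 in, y_c = 106.08 in

bottom flange: A = 75 × 12 = 900.00, centroid at (51.50, 6.00).
web: A = 14 × 170 = 2380.00, centroid at (7.00, 97.00).
top flange: A = 65 × 20 = 1300.00, centroid at (-18.50, 192.00).
ΣA = 4580.00 in²
ΣAx_c = (900.00)(51.50) + (2380.00)(7.00) + (1300.00)(-18.50) = 38960.00 in³
ΣAy_c = (900.00)(6.00) + (2380.00)(97.00) + (1300.00)(192.00) = 485860.00 in³
x_c = 38960.00 / 4580.00 = 8.51 in
y_c = 485860.00 / 4580.00 = 106.08 in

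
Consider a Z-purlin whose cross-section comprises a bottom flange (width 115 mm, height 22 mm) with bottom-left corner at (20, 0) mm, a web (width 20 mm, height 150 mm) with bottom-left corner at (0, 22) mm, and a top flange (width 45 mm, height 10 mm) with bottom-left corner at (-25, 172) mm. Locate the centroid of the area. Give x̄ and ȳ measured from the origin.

x̄ = 37.62 mm, ȳ = 66.64 mm

bottom flange: A = 115 × 22 = 2530.00, centroid at (77.50, 11.00).
web: A = 20 × 150 = 3000.00, centroid at (10.00, 97.00).
top flange: A = 45 × 10 = 450.00, centroid at (-2.50, 177.00).
ΣA = 5980.00 mm², ΣAx̄ = 224950.00 mm³, ΣAȳ = 398480.00 mm³.
x̄ = 224950.00/5980.00 = 37.62 mm; ȳ = 398480.00/5980.00 = 66.64 mm.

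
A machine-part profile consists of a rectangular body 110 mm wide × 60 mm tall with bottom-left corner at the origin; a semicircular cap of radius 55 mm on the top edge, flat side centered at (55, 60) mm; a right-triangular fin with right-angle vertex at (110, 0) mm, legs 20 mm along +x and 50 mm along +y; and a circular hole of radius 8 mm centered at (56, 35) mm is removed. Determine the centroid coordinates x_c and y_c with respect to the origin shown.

x_c = 57.63 mm, y_c = 51.10 mm

rectangular body: A = 110 × 60 = 6600.00, centroid at (55.00, 30.00).
semicircular top: A = ½π·55² = 4751.66, centroid at (55.00, 83.34).
triangular fin: A = ½·20·50 = 500.00, centroid at (116.67, 16.67).
hole: A = −π·8² = -201.06, centroid at (56.00, 35.00).
ΣA = 11650.60 mm²
ΣAx_c = (6600.00)(55.00) + (4751.66)(55.00) + (500.00)(116.67) + (-201.06)(56.00) = 671415.10 mm³
ΣAy_c = (6600.00)(30.00) + (4751.66)(83.34) + (500.00)(16.67) + (-201.06)(35.00) = 595312.37 mm³
x_c = 671415.10 / 11650.60 = 57.63 mm
y_c = 595312.37 / 11650.60 = 51.10 mm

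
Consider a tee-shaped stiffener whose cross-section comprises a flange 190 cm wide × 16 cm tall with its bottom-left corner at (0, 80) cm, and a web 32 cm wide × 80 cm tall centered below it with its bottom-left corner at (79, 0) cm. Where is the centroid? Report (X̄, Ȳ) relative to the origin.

web: A = 32 × 80 = 2560.00, centroid at (95.00, 40.00).
flange: A = 190 × 16 = 3040.00, centroid at (95.00, 88.00).
ΣA = 5600.00 cm²
ΣAX̄ = (2560.00)(95.00) + (3040.00)(95.00) = 532000.00 cm³
ΣAȲ = (2560.00)(40.00) + (3040.00)(88.00) = 369920.00 cm³
X̄ = 532000.00 / 5600.00 = 95.00 cm
Ȳ = 369920.00 / 5600.00 = 66.06 cm

X̄ = 95.00 cm, Ȳ = 66.06 cm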